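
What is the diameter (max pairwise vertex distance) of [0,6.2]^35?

Diagonal = √35 · 6.2 ≈ 36.6797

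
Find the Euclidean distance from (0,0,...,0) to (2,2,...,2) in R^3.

||(2,2,...,2)|| = √(3)·2 ≈ 3.4641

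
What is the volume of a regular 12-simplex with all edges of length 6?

V_12 = √(13) · 6^12 / (12! · 2^(12/2)) ≈ 0.256018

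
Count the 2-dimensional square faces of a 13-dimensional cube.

Number of 2-faces = C(13,2) · 2^(13-2) = 78 · 2048 = 159744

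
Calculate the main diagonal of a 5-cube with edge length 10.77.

Diagonal = √5 · 10.77 ≈ 24.0825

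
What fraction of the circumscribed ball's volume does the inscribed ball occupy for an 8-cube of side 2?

Volume scales as r^n, and r_in/r_out = 1/√8, giving (1/√8)^8 ≈ 0.000244141.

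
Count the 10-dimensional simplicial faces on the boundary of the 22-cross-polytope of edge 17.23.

Number of 10-faces = 2^(10+1) · C(22,10+1) = 2048 · 705432 = 1444724736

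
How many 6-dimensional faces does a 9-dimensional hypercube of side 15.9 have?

An n-cube has C(n,k)·2^(n-k) k-faces. Here C(9,6)·2^3 = 84·8 = 672.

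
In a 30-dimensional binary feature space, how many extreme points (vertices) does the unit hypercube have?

Number of vertices = 2^30 = 1073741824.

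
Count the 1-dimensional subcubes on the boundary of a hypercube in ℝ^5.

An n-cube has C(n,k)·2^(n-k) k-faces. Here C(5,1)·2^4 = 5·16 = 80.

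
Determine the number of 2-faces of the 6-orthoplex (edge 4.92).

f_2(6-orthoplex) = 2^3 · (6 choose 3) = 160.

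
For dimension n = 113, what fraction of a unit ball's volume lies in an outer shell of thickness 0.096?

1 - (1-0.096)^113 ≈ 0.999989 ≈ 99.998886%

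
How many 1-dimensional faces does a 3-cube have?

f_1(3-cube) = (3 choose 1) · 2^2 = 12.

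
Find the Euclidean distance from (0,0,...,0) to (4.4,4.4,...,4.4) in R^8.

The space diagonal of an n-cube of side s is s√n. Here 4.4·√8 ≈ 12.4451.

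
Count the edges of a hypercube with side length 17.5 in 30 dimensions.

Number of 1-faces = C(30,1)·2^(30-1) = 30·536870912 = 16106127360.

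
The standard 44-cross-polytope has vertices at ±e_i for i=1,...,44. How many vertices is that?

The 44-dimensional cross-polytope has 2n = 2·44 = 88 vertices.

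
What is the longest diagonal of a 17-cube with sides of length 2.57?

The space diagonal of an n-cube of side s is s√n. Here 2.57·√17 ≈ 10.5964.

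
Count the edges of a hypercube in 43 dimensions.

An n-cube has n·2^(n-1) edges. With n = 43: 43·4398046511104 = 189115999977472.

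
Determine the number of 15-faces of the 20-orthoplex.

An n-cross-polytope has 2^(k+1)·C(n,k+1) k-faces. Here 2^16·C(20,16) = 65536·4845 = 317521920.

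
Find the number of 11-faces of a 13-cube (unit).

f_11(13-cube) = (13 choose 11) · 2^2 = 312.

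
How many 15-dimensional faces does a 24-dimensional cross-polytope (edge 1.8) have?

Each 15-face is the convex hull of 16 vertices, one chosen as ±e_i from each of 16 distinct axes: 2^16·C(24,16) = 48199827456.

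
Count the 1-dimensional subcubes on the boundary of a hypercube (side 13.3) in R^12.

An n-cube has C(n,k)·2^(n-k) k-faces. Here C(12,1)·2^11 = 12·2048 = 24576.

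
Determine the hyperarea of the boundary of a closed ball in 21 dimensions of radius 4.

The surface area of an n-ball is 2π^(n/2) r^(n-1) / Γ(n/2). For n=21, r=4: 2251799813685248·π^10/654729075 ≈ 3.22082e+11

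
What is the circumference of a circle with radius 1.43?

The surface area of an n-ball is 2π^(n/2) r^(n-1) / Γ(n/2). For n=2, r=1.43: 2πr = 2π·1.43 ≈ 8.98495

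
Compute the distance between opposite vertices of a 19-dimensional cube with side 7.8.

The space diagonal of an n-cube of side s is s√n. Here 7.8·√19 ≈ 33.9994.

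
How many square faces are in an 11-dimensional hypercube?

Number of 2-faces = C(11,2) · 2^(11-2) = 55 · 512 = 28160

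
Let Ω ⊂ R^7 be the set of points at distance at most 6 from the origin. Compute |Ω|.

Volume = π^{7/2}·(6)^7/Γ(9/2) = 1492992·π^3/35 ≈ 1.32263e+06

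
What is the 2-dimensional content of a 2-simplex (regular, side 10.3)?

Area = (√3/4) · 10.3² = 45.9383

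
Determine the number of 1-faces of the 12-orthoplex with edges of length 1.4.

Each 1-face is the convex hull of 2 vertices, one chosen as ±e_i from each of 2 distinct axes: 2^2·C(12,2) = 264.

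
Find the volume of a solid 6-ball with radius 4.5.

V_6(4.5) = π^(6/2) · (4.5)^6 / Γ(6/2 + 1) = 177147·π^3/128 ≈ 42911.5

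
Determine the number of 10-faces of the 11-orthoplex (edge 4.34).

An n-cross-polytope has 2^(k+1)·C(n,k+1) k-faces. Here 2^11·C(11,11) = 2048·1 = 2048.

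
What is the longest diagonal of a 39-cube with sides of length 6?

d = √(6² + 6² + ... + 6²) [39 terms] = √(39·6²) = 6√39 ≈ 37.47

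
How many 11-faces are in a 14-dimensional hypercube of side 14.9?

f_11(14-cube) = (14 choose 11) · 2^3 = 2912.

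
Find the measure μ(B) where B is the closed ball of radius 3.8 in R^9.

The n-ball volume is π^(n/2)·r^n/Γ(n/2+1). With n=9, r=3.8: V ≈ 544967.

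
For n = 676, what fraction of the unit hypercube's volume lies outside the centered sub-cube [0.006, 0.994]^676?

Shell fraction = 1 - (1-0.012)^676 ≈ 0.999714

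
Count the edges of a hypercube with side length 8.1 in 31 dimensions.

Each of the 2^31 = 2147483648 vertices has degree 31; total edges = 31·2^31/2 = 33285996544.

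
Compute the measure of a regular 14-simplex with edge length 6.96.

For a regular n-simplex with edge a, V = (a^n / n!)·√((n+1)/2^n). With a=6.96, n=14: V ≈ 0.217248.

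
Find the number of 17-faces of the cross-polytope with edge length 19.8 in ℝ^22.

Each 17-face is the convex hull of 18 vertices, one chosen as ±e_i from each of 18 distinct axes: 2^18·C(22,18) = 1917583360.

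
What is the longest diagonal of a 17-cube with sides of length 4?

The space diagonal of an n-cube of side s is s√n. Here 4·√17 ≈ 16.4924.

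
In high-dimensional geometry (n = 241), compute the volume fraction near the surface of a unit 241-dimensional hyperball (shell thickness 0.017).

1 - (1-0.017)^241 ≈ 0.983953 ≈ 98.40%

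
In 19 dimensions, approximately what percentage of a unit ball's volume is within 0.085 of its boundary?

1 - (1-0.085)^19 ≈ 0.815073 ≈ 81.51%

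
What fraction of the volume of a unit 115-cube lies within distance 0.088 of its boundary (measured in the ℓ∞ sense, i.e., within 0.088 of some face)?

The inner cube has side 1-2·0.088 = 0.824 and volume (0.824)^115 ≈ 2.146e-10, so the shell holds 1 - 2.146e-10 of the volume.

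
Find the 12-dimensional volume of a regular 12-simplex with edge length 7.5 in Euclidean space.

V_12 = √(13) · 7.5^12 / (12! · 2^(12/2)) ≈ 3.72555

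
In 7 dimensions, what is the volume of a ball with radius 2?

The n-ball volume is π^(n/2)·r^n/Γ(n/2+1). With n=7, r=2: V = 2048·π^3/105 ≈ 604.77.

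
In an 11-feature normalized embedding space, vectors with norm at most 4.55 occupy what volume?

Volume = π^{11/2}·(4.55)^11/Γ(13/2) ≈ 3.26009e+07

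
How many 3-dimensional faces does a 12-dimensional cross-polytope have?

Number of 3-faces = 2^(3+1) · C(12,3+1) = 16 · 495 = 7920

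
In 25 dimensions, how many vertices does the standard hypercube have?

An n-cube has 2^n vertices; for n = 25 that is 2^25 = 33554432.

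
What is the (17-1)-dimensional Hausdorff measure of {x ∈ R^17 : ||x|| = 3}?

The surface area of an n-ball is 2π^(n/2) r^(n-1) / Γ(n/2). For n=17, r=3: 272097792·π^8/25025 ≈ 1.03169e+08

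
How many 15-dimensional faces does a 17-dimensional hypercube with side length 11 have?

Number of 15-faces = C(17,15) · 2^(17-15) = 136 · 4 = 544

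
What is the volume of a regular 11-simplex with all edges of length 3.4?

For a regular n-simplex with edge a, V = (a^n / n!)·√((n+1)/2^n). With a=3.4, n=11: V ≈ 0.00134598.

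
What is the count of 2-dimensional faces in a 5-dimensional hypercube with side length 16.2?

Choose 2 of 5 axes to span the face (C(5,2) = 10 ways), then fix each of the remaining 3 coordinates at one of its two extreme values (2^3 = 8 ways): 10·8 = 80.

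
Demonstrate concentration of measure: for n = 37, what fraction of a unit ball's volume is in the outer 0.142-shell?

1 - (1-0.142)^37 ≈ 0.99654 ≈ 99.65%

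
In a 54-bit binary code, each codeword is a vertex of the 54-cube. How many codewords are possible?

An n-cube has 2^n vertices; for n = 54 that is 2^54 = 18014398509481984.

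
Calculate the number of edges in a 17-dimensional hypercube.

Number of 1-faces = C(17,1)·2^(17-1) = 17·65536 = 1114112.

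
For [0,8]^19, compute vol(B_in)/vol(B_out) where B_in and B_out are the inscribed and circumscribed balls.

V_in / V_out = (r_in/r_out)^19 = (1/√19)^19 = 19^(-19/2) ≈ 7.10953e-13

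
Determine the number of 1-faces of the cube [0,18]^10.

Number of 1-faces = C(10,1) · 2^(10-1) = 10 · 512 = 5120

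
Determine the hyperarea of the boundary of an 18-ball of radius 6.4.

The surface area of an n-ball is 2π^(n/2) r^(n-1) / Γ(n/2). For n=18, r=6.4: 7.49752e+13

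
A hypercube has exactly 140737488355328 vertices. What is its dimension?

2^n = 140737488355328 ⇒ n = log_2(140737488355328) = 47.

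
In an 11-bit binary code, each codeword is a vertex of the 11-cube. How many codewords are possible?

Each vertex is a binary string of length 11, so there are 2^11 = 2048.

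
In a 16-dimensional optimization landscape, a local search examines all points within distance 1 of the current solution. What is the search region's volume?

Volume = π^{16/2}·(1)^16/Γ(9) = π^8/40320 ≈ 0.235331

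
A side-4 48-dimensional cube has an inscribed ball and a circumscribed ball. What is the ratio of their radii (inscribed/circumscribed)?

r_in = 4/2 (half the side); r_out = 4√48/2 (half the diagonal). Ratio = 1/√48 ≈ 0.144338.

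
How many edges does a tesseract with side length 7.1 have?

The 4-cube has n·2^(n-1) = 4·2^3 = 4·8 = 32 edges.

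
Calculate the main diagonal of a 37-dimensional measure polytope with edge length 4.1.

Diagonal = √37 · 4.1 ≈ 24.9393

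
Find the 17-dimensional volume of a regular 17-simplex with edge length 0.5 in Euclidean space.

V = (0.5^17 / 17!) · √((17+1) / 2^17) ≈ 2.51364e-22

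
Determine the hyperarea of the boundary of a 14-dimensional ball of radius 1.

|∂B_14(1)| = π^7/360 ≈ 8.3897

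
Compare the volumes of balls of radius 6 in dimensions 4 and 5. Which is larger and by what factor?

V_4(6) ≈ 6395.5, V_5(6) ≈ 40931.2. The 5-ball is larger by a factor of 6.4.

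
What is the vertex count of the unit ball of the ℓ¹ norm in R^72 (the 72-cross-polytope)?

The vertices are ±e_1, ..., ±e_72, so there are 2·72 = 144.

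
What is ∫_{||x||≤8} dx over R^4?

The n-ball volume is π^(n/2)·r^n/Γ(n/2+1). With n=4, r=8: V = 2048·π^2 ≈ 20212.9.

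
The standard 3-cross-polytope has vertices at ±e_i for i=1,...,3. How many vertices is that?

The vertices are ±e_1, ..., ±e_3, so there are 2·3 = 6.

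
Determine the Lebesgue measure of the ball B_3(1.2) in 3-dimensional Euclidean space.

Volume = π^{3/2}·(1.2)^3/Γ(5/2) ≈ 7.23823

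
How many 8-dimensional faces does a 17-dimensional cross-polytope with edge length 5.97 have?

Each 8-face is the convex hull of 9 vertices, one chosen as ±e_i from each of 9 distinct axes: 2^9·C(17,9) = 12446720.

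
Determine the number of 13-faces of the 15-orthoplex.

Each 13-face is the convex hull of 14 vertices, one chosen as ±e_i from each of 14 distinct axes: 2^14·C(15,14) = 245760.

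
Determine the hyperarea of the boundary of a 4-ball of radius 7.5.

The surface area of an n-ball is 2π^(n/2) r^(n-1) / Γ(n/2). For n=4, r=7.5: 3375·π^2/4 ≈ 8327.48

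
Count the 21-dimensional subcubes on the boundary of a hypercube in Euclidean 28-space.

Choose 21 of 28 axes to span the face (C(28,21) = 1184040 ways), then fix each of the remaining 7 coordinates at one of its two extreme values (2^7 = 128 ways): 1184040·128 = 151557120.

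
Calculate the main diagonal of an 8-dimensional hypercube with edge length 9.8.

Diagonal = √8 · 9.8 ≈ 27.7186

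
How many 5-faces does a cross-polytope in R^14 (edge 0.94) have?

An n-cross-polytope has 2^(k+1)·C(n,k+1) k-faces. Here 2^6·C(14,6) = 64·3003 = 192192.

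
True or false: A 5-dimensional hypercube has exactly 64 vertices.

False. The 5-cube has 2^5 = 32 vertices.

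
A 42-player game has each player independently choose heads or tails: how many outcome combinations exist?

The 42-cube has 2^42 = 4398046511104 vertices.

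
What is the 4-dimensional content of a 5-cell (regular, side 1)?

V = (1^4 / 4!) · √((4+1) / 2^4) ≈ 0.0232924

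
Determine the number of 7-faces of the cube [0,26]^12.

An n-cube has C(n,k)·2^(n-k) k-faces. Here C(12,7)·2^5 = 792·32 = 25344.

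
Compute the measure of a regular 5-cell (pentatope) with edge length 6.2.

V = (6.2^4 / 4!) · √((4+1) / 2^4) ≈ 34.4176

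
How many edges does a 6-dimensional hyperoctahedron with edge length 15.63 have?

Each 1-face is the convex hull of 2 vertices, one chosen as ±e_i from each of 2 distinct axes: 2^2·C(6,2) = 60.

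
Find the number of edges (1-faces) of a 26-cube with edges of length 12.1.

An n-cube has C(n,k)·2^(n-k) k-faces. Here C(26,1)·2^25 = 26·33554432 = 872415232.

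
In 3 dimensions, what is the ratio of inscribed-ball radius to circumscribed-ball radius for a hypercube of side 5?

r_in / r_out = (5/2) / (5√3/2) = 1/√3 ≈ 0.57735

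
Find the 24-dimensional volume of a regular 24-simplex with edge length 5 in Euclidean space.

For a regular n-simplex with edge a, V = (a^n / n!)·√((n+1)/2^n). With a=5, n=24: V ≈ 1.17269e-10.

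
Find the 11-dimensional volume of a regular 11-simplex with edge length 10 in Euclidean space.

For a regular n-simplex with edge a, V = (a^n / n!)·√((n+1)/2^n). With a=10, n=11: V ≈ 191.765.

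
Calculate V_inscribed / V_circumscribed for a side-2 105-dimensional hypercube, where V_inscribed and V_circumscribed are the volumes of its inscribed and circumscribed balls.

V_in/V_out = n^(-n/2) = 105^(-105/2) ≈ 7.71901e-107.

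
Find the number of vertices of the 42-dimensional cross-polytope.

An n-cross-polytope has 2n vertices; here n = 42, giving 84.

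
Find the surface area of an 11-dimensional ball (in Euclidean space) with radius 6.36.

S = n·V_n(r)/r = 11·V_11(6.36)/6.36 (volume-to-surface relation), giving 2.24424e+09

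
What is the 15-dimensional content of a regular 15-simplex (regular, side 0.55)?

V_15 = √(16) · 0.55^15 / (15! · 2^(15/2)) ≈ 2.15415e-18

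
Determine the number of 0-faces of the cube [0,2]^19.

An n-cube has C(n,k)·2^(n-k) k-faces. Here C(19,0)·2^19 = 1·524288 = 524288.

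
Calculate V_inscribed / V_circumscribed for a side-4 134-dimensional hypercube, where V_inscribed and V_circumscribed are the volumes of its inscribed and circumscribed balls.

Volume scales as r^n, and r_in/r_out = 1/√134, giving (1/√134)^134 ≈ 3.04774e-143.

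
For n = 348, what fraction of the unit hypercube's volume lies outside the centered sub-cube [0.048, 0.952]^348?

The inner cube has side 1-2·0.048 = 0.904 and volume (0.904)^348 ≈ 5.58e-16, so the shell holds 1 - 5.58e-16 of the volume.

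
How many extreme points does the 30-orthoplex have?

The 30-dimensional cross-polytope has 2n = 2·30 = 60 vertices.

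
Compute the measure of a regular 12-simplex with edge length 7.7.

V_12 = √(13) · 7.7^12 / (12! · 2^(12/2)) ≈ 5.10909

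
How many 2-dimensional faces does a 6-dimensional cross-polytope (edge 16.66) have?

An n-cross-polytope has 2^(k+1)·C(n,k+1) k-faces. Here 2^3·C(6,3) = 8·20 = 160.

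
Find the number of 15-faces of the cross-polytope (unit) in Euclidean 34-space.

An n-cross-polytope has 2^(k+1)·C(n,k+1) k-faces. Here 2^16·C(34,16) = 65536·2203961430 = 144438816276480.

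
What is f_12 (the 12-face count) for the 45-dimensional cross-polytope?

f_12(45-orthoplex) = 2^13 · (45 choose 13) = 598066864496640.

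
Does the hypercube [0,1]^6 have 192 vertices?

False. The 6-cube has 2^6 = 64 vertices.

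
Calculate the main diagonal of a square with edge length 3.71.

d = √(3.71² + 3.71² + ... + 3.71²) [2 terms] = √(2·3.71²) = 3.71√2 ≈ 5.24673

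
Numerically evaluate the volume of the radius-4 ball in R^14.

V = 16777216·π^7/315 ≈ 1.60864e+08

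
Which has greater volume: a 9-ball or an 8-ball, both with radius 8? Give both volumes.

V_9(8) ≈ 4.42718e+08. V_8(8) ≈ 6.80939e+07. The 9-ball is larger.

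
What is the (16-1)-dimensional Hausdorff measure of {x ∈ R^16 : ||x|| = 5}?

|∂B_16(5)| = 6103515625·π^8/504 ≈ 1.14908e+11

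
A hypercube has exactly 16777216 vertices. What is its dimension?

Since 2^n = 16777216, we have n = 24.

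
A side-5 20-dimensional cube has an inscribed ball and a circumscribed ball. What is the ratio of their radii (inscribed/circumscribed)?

For an n-cube of any side s, the inradius is s/2 and the circumradius is s√n/2, so the ratio is 1/√20 ≈ 0.223607.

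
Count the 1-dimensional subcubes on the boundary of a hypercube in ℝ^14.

Number of 1-faces = C(14,1) · 2^(14-1) = 14 · 8192 = 114688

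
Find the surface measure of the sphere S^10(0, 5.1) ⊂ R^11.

S = n·V_n(r)/r = 11·V_11(5.1)/5.1 (volume-to-surface relation), giving 2.46717e+08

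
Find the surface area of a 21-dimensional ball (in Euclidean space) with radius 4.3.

The surface area of an n-ball is 2π^(n/2) r^(n-1) / Γ(n/2). For n=21, r=4.3: 1.36816e+12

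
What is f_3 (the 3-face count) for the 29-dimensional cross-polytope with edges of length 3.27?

An n-cross-polytope has 2^(k+1)·C(n,k+1) k-faces. Here 2^4·C(29,4) = 16·23751 = 380016.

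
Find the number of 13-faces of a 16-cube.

Choose 13 of 16 axes to span the face (C(16,13) = 560 ways), then fix each of the remaining 3 coordinates at one of its two extreme values (2^3 = 8 ways): 560·8 = 4480.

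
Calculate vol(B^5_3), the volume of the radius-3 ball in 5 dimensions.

The n-ball volume is π^(n/2)·r^n/Γ(n/2+1). With n=5, r=3: V = 648·π^2/5 ≈ 1279.1.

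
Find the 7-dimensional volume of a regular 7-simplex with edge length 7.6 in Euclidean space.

Volume = 7.6^7 · √(8/2^7) / 7! ≈ 72.6448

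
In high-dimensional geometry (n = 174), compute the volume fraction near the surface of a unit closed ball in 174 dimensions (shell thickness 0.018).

1 - (1-0.018)^174 ≈ 0.957597 ≈ 95.76%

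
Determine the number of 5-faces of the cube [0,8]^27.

Choose 5 of 27 axes to span the face (C(27,5) = 80730 ways), then fix each of the remaining 22 coordinates at one of its two extreme values (2^22 = 4194304 ways): 80730·4194304 = 338606161920.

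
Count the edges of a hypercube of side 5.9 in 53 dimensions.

The 53-cube has n·2^(n-1) = 53·2^52 = 53·4503599627370496 = 238690780250636288 edges.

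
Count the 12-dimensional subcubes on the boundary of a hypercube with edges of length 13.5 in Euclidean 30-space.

Choose 12 of 30 axes to span the face (C(30,12) = 86493225 ways), then fix each of the remaining 18 coordinates at one of its two extreme values (2^18 = 262144 ways): 86493225·262144 = 22673679974400.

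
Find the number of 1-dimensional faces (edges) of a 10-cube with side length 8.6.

Each of the 2^10 = 1024 vertices has degree 10; total edges = 10·2^10/2 = 5120.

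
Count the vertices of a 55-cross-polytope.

The vertices are ±e_1, ..., ±e_55, so there are 2·55 = 110.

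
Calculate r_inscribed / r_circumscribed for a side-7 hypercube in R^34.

For an n-cube of any side s, the inradius is s/2 and the circumradius is s√n/2, so the ratio is 1/√34 ≈ 0.171499.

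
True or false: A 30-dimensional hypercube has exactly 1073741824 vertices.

True. The 30-cube has 2^30 = 1073741824 vertices.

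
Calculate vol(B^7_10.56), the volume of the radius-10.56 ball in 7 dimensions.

The n-ball volume is π^(n/2)·r^n/Γ(n/2+1). With n=7, r=10.56: V ≈ 6.91875e+07.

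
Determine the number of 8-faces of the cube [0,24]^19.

An n-cube has C(n,k)·2^(n-k) k-faces. Here C(19,8)·2^11 = 75582·2048 = 154791936.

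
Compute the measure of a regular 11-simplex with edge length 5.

V = (5^11 / 11!) · √((11+1) / 2^11) ≈ 0.0936354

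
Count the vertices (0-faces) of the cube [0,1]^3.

An n-cube has 2^n vertices; for n = 3 that is 2^3 = 8.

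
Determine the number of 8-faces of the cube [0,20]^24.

Number of 8-faces = C(24,8) · 2^(24-8) = 735471 · 65536 = 48199827456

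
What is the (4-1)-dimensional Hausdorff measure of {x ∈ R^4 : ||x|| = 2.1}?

S = n·V_n(r)/r = 4·V_4(2.1)/2.1 (volume-to-surface relation), giving 182.805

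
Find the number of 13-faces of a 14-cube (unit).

An n-cube has C(n,k)·2^(n-k) k-faces. Here C(14,13)·2^1 = 14·2 = 28.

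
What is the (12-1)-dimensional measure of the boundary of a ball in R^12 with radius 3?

S_12(3) = 2·π^(12/2)·(3)^11 / Γ(12/2) = 59049·π^6/20 ≈ 2.83845e+06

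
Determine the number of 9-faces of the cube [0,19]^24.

Choose 9 of 24 axes to span the face (C(24,9) = 1307504 ways), then fix each of the remaining 15 coordinates at one of its two extreme values (2^15 = 32768 ways): 1307504·32768 = 42844291072.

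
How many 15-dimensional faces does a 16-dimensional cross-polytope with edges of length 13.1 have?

Number of 15-faces = 2^(15+1) · C(16,15+1) = 65536 · 1 = 65536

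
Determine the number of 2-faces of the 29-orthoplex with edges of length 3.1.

Number of 2-faces = 2^(2+1) · C(29,2+1) = 8 · 3654 = 29232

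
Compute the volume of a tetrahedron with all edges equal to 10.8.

Volume = (√2/12) · 10.8³ = 148.458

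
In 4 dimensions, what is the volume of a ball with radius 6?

V = 648·π^2 ≈ 6395.5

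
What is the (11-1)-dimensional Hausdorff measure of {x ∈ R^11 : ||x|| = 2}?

S = n·V_n(r)/r = 11·V_11(2)/2 (volume-to-surface relation), giving 65536·π^5/945 ≈ 21222.5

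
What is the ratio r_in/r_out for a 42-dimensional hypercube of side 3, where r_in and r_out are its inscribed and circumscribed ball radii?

r_in / r_out = (3/2) / (3√42/2) = 1/√42 ≈ 0.154303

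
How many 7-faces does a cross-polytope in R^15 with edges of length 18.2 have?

Each 7-face is the convex hull of 8 vertices, one chosen as ±e_i from each of 8 distinct axes: 2^8·C(15,8) = 1647360.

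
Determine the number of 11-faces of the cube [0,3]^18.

Choose 11 of 18 axes to span the face (C(18,11) = 31824 ways), then fix each of the remaining 7 coordinates at one of its two extreme values (2^7 = 128 ways): 31824·128 = 4073472.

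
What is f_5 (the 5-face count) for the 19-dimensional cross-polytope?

Each 5-face is the convex hull of 6 vertices, one chosen as ±e_i from each of 6 distinct axes: 2^6·C(19,6) = 1736448.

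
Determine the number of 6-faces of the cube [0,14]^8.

Number of 6-faces = C(8,6) · 2^(8-6) = 28 · 4 = 112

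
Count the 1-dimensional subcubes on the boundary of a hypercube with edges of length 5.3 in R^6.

Choose 1 of 6 axes to span the face (C(6,1) = 6 ways), then fix each of the remaining 5 coordinates at one of its two extreme values (2^5 = 32 ways): 6·32 = 192.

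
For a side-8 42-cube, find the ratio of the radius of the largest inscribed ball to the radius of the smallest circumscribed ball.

Ratio = (s/2)/(s√42/2) = 42^(-1/2) ≈ 0.154303.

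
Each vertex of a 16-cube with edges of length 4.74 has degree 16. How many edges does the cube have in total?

Each of the 2^16 = 65536 vertices has degree 16; total edges = 16·2^16/2 = 524288.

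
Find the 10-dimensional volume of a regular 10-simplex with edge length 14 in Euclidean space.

V_10 = √(11) · 14^10 / (10! · 2^(10/2)) ≈ 8261.59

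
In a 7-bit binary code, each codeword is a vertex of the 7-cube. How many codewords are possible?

Number of vertices = 2^7 = 128.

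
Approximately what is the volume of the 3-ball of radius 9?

V_3(9) = π^(3/2) · (9)^3 / Γ(3/2 + 1) = 972·π ≈ 3053.63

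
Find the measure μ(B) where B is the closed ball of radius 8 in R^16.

The n-ball volume is π^(n/2)·r^n/Γ(n/2+1). With n=16, r=8: V = 2199023255552·π^8/315 ≈ 6.62397e+13.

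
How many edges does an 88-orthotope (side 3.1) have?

Number of 1-faces = C(88,1)·2^(88-1) = 88·154742504910672534362390528 = 13617340432139183023890366464.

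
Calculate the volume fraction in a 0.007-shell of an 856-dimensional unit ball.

Shell fraction = 1 - (1-0.007)^856 ≈ 0.997553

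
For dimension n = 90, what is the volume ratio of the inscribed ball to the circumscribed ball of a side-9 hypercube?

The radii are 9/2 and 9√90/2, so the volume ratio is (1/√90)^90 = 90^{-90/2} ≈ 1.14574e-88.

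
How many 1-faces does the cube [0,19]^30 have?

Number of 1-faces = C(30,1)·2^(30-1) = 30·536870912 = 16106127360.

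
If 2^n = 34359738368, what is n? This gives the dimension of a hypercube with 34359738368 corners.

n = log_2(34359738368) = 35.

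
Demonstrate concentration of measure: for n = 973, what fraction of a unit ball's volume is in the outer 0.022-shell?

1 - (1-0.022)^973 ≈ 1 - 3.978e-10 ≈ (100 - 3.98e-08)%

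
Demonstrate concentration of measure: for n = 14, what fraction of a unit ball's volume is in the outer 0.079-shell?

1 - (1-0.079)^14 ≈ 0.684038 ≈ 68.40%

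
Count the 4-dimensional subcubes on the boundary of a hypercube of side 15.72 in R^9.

An n-cube has C(n,k)·2^(n-k) k-faces. Here C(9,4)·2^5 = 126·32 = 4032.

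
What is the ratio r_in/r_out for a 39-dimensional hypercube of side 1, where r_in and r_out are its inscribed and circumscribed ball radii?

For an n-cube of any side s, the inradius is s/2 and the circumradius is s√n/2, so the ratio is 1/√39 ≈ 0.160128.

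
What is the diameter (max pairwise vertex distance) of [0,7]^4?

d = √(7² + 7² + ... + 7²) [4 terms] = √(4·7²) = 7√4 = 14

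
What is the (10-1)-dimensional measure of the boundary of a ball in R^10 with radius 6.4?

The surface area of an n-ball is 2π^(n/2) r^(n-1) / Γ(n/2). For n=10, r=6.4: 4.59397e+08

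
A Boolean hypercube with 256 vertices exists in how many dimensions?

The n-cube has 2^n vertices, and 256 = 2^8, so n = 8.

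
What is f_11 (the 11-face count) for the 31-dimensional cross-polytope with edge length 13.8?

An n-cross-polytope has 2^(k+1)·C(n,k+1) k-faces. Here 2^12·C(31,12) = 4096·141120525 = 578029670400.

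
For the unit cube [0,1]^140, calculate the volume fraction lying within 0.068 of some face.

Shell fraction = 1 - (1-0.136)^140 ≈ 0.9999999987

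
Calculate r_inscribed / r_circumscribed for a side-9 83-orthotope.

r_in = 9/2 (half the side); r_out = 9√83/2 (half the diagonal). Ratio = 1/√83 ≈ 0.109764.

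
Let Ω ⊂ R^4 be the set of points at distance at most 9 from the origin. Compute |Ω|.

Volume = π^{4/2}·(9)^4/Γ(3) = 6561·π^2/2 ≈ 32377.2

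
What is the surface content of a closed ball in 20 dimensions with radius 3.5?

The surface area of an n-ball is 2π^(n/2) r^(n-1) / Γ(n/2). For n=20, r=3.5: 1628413597910449·π^10/13589544960 ≈ 1.12217e+10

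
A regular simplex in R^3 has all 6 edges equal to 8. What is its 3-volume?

Volume = (√2/12) · 8³ = 60.3398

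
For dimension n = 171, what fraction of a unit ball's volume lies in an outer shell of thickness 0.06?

1 - (1-0.06)^171 ≈ 0.999975 ≈ 99.997460%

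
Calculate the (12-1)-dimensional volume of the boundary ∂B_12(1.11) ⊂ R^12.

|∂B_12(1.11)| ≈ 50.5011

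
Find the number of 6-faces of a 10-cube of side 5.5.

An n-cube has C(n,k)·2^(n-k) k-faces. Here C(10,6)·2^4 = 210·16 = 3360.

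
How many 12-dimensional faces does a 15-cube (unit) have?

An n-cube has C(n,k)·2^(n-k) k-faces. Here C(15,12)·2^3 = 455·8 = 3640.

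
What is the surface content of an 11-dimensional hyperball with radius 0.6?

S_11(0.6) = 2·π^(11/2)·(0.6)^10 / Γ(11/2) ≈ 0.125317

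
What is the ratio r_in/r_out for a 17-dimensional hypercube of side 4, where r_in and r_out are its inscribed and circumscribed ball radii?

For an n-cube of any side s, the inradius is s/2 and the circumradius is s√n/2, so the ratio is 1/√17 ≈ 0.242536.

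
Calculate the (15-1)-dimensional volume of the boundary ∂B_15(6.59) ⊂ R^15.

|∂B_15(6.59)| ≈ 1.66693e+12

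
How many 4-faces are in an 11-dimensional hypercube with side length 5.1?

Number of 4-faces = C(11,4) · 2^(11-4) = 330 · 128 = 42240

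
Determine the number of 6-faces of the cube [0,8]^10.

Number of 6-faces = C(10,6) · 2^(10-6) = 210 · 16 = 3360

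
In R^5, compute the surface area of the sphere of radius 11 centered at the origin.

S_5(11) = 2·π^(5/2)·(11)^4 / Γ(5/2) = 117128·π^2/3 ≈ 385336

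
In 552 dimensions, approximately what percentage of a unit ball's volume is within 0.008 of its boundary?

1 - (1-0.008)^552 ≈ 0.98813 ≈ 98.81%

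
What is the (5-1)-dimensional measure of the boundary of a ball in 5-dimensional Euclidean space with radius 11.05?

S_5(11.05) = 2·π^(5/2)·(11.05)^4 / Γ(5/2) ≈ 392390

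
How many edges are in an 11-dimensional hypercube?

An n-cube has C(n,k)·2^(n-k) k-faces. Here C(11,1)·2^10 = 11·1024 = 11264.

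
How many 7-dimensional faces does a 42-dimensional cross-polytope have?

f_7(42-orthoplex) = 2^8 · (42 choose 8) = 30215727360.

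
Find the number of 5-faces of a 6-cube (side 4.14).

Choose 5 of 6 axes to span the face (C(6,5) = 6 ways), then fix each of the remaining 1 coordinate at one of its two extreme values (2^1 = 2 ways): 6·2 = 12.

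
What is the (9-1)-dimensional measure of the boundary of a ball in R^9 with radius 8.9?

S = n·V_n(r)/r = 9·V_9(8.9)/8.9 (volume-to-surface relation), giving 1.16864e+09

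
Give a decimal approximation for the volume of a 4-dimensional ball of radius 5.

Volume = π^{4/2}·(5)^4/Γ(3) = 625·π^2/2 ≈ 3084.25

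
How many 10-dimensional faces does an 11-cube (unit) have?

f_10(11-cube) = (11 choose 10) · 2^1 = 22.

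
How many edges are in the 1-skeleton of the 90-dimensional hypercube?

An n-cube has n·2^(n-1) edges. With n = 90: 90·618970019642690137449562112 = 55707301767842112370460590080.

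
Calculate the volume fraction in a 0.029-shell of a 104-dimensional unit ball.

Shell fraction = 1 - (1-0.029)^104 ≈ 0.95314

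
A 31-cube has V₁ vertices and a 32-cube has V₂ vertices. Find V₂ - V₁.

V₁ = 2^31 = 2147483648. V₂ = 2^32 = 4294967296. V₂ - V₁ = 2147483648.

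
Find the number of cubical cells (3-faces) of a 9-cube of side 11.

Number of 3-faces = C(9,3) · 2^(9-3) = 84 · 64 = 5376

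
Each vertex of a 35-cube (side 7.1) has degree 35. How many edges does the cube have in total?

Number of 1-faces = C(35,1)·2^(35-1) = 35·17179869184 = 601295421440.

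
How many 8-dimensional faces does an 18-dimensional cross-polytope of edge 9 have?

Number of 8-faces = 2^(8+1) · C(18,8+1) = 512 · 48620 = 24893440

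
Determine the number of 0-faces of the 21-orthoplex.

An n-cross-polytope has 2^(k+1)·C(n,k+1) k-faces. Here 2^1·C(21,1) = 2·21 = 42.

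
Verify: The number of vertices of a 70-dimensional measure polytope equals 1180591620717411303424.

True. The 70-cube has 2^70 = 1180591620717411303424 vertices.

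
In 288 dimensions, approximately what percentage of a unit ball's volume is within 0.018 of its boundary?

1 - (1-0.018)^288 ≈ 0.994653 ≈ 99.47%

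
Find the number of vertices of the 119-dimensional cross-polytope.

The vertices are ±e_1, ..., ±e_119, so there are 2·119 = 238.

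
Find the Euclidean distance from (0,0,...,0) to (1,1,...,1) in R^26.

d = √(1² + 1² + ... + 1²) [26 terms] = √(26·1²) = 1√26 ≈ 5.09902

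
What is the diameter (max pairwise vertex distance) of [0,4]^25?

Diagonal = √25 · 4 = 20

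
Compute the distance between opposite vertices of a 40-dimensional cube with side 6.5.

||(6.5,6.5,...,6.5)|| = √(40)·6.5 ≈ 41.1096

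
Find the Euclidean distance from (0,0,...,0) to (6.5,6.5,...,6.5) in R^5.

d = √(6.5² + 6.5² + ... + 6.5²) [5 terms] = √(5·6.5²) = 6.5√5 ≈ 14.5344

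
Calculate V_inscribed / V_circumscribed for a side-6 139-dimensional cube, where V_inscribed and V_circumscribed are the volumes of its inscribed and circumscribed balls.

V_in/V_out = n^(-n/2) = 139^(-139/2) ≈ 1.1494e-149.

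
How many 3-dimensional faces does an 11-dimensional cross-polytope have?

Number of 3-faces = 2^(3+1) · C(11,3+1) = 16 · 330 = 5280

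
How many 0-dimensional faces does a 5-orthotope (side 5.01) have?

Choose 0 of 5 axes to span the face (C(5,0) = 1 way), then fix each of the remaining 5 coordinates at one of its two extreme values (2^5 = 32 ways): 1·32 = 32.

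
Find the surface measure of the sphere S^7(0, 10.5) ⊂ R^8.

The surface area of an n-ball is 2π^(n/2) r^(n-1) / Γ(n/2). For n=8, r=10.5: 600362847·π^4/128 ≈ 4.56881e+08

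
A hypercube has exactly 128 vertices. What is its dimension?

n = log_2(128) = 7.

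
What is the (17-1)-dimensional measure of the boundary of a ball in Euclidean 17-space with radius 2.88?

S_17(2.88) = 2·π^(17/2)·(2.88)^16 / Γ(17/2) ≈ 5.36895e+07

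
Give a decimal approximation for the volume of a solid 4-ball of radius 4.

The n-ball volume is π^(n/2)·r^n/Γ(n/2+1). With n=4, r=4: V = 128·π^2 ≈ 1263.31.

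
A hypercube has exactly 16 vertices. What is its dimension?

2^n = 16 ⇒ n = log_2(16) = 4.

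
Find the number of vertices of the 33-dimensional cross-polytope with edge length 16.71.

The 33-dimensional cross-polytope has 2n = 2·33 = 66 vertices.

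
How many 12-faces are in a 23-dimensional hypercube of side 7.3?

Choose 12 of 23 axes to span the face (C(23,12) = 1352078 ways), then fix each of the remaining 11 coordinates at one of its two extreme values (2^11 = 2048 ways): 1352078·2048 = 2769055744.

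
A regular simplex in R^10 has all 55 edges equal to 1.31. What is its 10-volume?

V_10 = √(11) · 1.31^10 / (10! · 2^(10/2)) ≈ 4.25105e-07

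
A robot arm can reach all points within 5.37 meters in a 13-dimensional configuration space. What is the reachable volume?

Volume = π^{13/2}·(5.37)^13/Γ(15/2) ≈ 2.81195e+09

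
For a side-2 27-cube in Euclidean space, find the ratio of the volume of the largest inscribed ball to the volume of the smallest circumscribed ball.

Volume scales as r^n, and r_in/r_out = 1/√27, giving (1/√27)^27 ≈ 4.74886e-20.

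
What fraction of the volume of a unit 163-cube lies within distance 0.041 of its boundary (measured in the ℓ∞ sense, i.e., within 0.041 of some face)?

The inner cube has side 1-2·0.041 = 0.918 and volume (0.918)^163 ≈ 8.777e-07, so the shell holds 0.9999991223 of the volume.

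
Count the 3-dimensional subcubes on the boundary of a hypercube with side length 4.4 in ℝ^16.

f_3(16-cube) = (16 choose 3) · 2^13 = 4587520.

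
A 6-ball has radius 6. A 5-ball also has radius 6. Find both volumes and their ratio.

V_6(6) ≈ 241105. V_5(6) ≈ 40931.2. Ratio V_6/V_5 ≈ 5.89.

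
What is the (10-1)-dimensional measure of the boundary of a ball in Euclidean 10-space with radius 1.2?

S = n·V_n(r)/r = 10·V_10(1.2)/1.2 (volume-to-surface relation), giving 131.583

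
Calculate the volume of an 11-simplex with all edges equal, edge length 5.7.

Volume = 5.7^11 · √(12/2^11) / 11! ≈ 0.395725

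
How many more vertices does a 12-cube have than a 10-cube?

The 12-cube has 2^12 = 4096 vertices. The 10-cube has 2^10 = 1024 vertices. Difference: 4096 - 1024 = 3072.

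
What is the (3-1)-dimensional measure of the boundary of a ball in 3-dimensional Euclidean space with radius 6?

S_3(6) = 2·π^(3/2)·(6)^2 / Γ(3/2) = 4πr² = 4π·(6)² ≈ 452.389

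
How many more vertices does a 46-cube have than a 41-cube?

The 46-cube has 2^46 = 70368744177664 vertices. The 41-cube has 2^41 = 2199023255552 vertices. Difference: 70368744177664 - 2199023255552 = 68169720922112.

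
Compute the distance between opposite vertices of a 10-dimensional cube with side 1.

Diagonal = √10 · 1 ≈ 3.16228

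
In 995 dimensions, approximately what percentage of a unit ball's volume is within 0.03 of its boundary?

1 - (1-0.03)^995 ≈ 1 - 6.885e-14 ≈ (100 - 6.88e-12)%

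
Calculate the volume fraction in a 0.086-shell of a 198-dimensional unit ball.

Shell fraction = 1 - (1-0.086)^198 ≈ 0.9999999815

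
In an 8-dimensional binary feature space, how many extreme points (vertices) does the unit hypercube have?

The 8-cube has 2^8 = 256 vertices.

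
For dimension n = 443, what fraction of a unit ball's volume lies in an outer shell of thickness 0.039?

1 - (1-0.039)^443 ≈ 0.9999999778 ≈ 99.999998%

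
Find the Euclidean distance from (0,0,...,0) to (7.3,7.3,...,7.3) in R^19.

d = √(7.3² + 7.3² + ... + 7.3²) [19 terms] = √(19·7.3²) = 7.3√19 ≈ 31.82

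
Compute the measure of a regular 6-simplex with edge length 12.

Volume = 12^6 · √(7/2^6) / 6! ≈ 1371.56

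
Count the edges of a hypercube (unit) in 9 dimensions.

The 9-cube has n·2^(n-1) = 9·2^8 = 9·256 = 2304 edges.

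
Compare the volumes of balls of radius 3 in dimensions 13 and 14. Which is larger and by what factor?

V_13(3) ≈ 1.45184e+06, V_14(3) ≈ 2.86626e+06. The 14-ball is larger by a factor of 1.974.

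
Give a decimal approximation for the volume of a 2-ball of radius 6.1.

Volume = π^{2/2}·(6.1)^2/Γ(2) ≈ 116.899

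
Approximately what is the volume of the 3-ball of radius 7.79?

The n-ball volume is π^(n/2)·r^n/Γ(n/2+1). With n=3, r=7.79: V ≈ 1980.16.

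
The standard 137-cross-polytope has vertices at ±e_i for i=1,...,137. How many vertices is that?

Number of vertices = 2n = 274.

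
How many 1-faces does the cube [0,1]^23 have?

Each of the 2^23 = 8388608 vertices has degree 23; total edges = 23·2^23/2 = 96468992.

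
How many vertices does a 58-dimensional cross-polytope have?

An n-cross-polytope has 2n vertices; here n = 58, giving 116.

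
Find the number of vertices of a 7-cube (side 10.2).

Each vertex is a binary string of length 7, so there are 2^7 = 128.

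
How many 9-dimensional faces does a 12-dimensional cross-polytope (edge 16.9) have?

f_9(12-orthoplex) = 2^10 · (12 choose 10) = 67584.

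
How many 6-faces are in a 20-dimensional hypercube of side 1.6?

Number of 6-faces = C(20,6) · 2^(20-6) = 38760 · 16384 = 635043840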